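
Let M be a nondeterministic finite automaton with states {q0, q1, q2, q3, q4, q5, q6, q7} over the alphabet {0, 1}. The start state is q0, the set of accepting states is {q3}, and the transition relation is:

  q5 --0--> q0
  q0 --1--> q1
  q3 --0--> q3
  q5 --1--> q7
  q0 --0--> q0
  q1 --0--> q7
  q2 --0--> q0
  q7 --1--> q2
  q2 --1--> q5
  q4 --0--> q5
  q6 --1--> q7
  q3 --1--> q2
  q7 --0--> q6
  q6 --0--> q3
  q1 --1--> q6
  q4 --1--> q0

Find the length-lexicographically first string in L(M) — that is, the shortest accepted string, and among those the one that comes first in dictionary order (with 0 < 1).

A breadth-first search from q0 reaches an accepting state first via the path q0 → q1 → q6 → q3 on input 110.
No string of length < 3 is accepted (BFS exhausts all shorter strings without reaching an accepting state), and 110 is the lexicographically least accepting string of length 3.

110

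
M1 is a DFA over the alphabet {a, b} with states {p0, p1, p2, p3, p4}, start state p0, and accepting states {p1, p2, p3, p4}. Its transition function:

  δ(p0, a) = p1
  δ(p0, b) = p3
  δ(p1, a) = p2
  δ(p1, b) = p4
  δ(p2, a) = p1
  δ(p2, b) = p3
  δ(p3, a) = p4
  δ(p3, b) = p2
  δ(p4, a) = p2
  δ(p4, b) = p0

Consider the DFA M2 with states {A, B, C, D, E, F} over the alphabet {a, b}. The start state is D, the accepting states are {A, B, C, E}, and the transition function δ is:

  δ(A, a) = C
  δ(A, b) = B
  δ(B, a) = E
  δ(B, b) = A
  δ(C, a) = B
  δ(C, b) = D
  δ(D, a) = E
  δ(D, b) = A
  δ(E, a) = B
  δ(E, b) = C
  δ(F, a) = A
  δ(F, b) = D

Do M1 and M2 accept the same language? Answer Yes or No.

Yes

Exploring the product automaton M1 × M2 from the start pair (p0, D), following both machines on each input symbol, reaches 5 state pairs: (p0, D), (p1, E), (p3, A), (p2, B), (p4, C).
M1 accepts in {p1, p2, p3, p4} and M2 accepts in {A, B, C, E}. In every reachable pair the two components are either both accepting — (p1, E), (p3, A), (p2, B), (p4, C) — or both non-accepting, so no string is accepted by exactly one of the machines: L(M1) \ L(M2) and L(M2) \ L(M1) are both empty.
Hence every string is accepted by M1 iff it is accepted by M2, and the two languages coincide.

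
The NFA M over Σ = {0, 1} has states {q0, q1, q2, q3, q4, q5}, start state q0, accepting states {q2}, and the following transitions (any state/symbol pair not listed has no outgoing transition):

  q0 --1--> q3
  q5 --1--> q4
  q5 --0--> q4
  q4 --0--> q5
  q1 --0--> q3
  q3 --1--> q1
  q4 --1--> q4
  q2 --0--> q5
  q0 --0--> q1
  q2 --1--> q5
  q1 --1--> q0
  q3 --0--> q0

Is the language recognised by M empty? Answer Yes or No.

Yes

The states reachable from the start state are {q0, q1, q3}.
None of the accepting states {q2} is reachable, so no string is accepted and L(M) = ∅.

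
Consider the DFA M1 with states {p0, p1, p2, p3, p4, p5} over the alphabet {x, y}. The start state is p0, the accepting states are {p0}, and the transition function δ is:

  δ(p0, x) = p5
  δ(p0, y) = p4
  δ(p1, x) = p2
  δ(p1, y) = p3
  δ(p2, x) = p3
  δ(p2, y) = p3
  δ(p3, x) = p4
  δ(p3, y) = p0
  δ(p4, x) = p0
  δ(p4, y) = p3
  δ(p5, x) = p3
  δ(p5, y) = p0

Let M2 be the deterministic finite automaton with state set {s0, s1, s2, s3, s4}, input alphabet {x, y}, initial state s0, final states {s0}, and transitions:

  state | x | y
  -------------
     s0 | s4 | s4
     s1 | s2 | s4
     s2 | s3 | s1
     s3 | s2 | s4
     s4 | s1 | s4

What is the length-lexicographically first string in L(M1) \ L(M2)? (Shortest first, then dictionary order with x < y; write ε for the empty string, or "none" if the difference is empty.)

xy

The string xy is accepted by M1 but not by M2.
No shorter string lies in the difference, and xy is the lexicographically first length-2 string in L(M1) \ L(M2).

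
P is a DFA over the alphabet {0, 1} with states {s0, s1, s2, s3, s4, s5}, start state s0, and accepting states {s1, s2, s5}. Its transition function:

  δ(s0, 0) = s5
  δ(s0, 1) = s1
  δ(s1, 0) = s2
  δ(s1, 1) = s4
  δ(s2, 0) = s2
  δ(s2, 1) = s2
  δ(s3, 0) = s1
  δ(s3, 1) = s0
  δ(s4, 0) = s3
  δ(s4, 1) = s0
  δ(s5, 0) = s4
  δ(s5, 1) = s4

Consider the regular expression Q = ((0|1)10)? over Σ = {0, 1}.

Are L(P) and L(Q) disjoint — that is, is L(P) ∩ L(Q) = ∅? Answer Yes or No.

Yes

Converting the expression Q to a DFA (subset construction, then merging equivalent states) gives the minimal DFA with states {q0, q1, q2, q3, q4}, start state q0, accepting states {q0, q4} and transitions q0: 0→q1, 1→q1; q1: 0→q2, 1→q3; q2: 0→q2, 1→q2; q3: 0→q4, 1→q2; q4: 0→q2, 1→q2.
Exploring the product automaton P × Q from the start pair (s0, q0), following both machines on each input symbol, reaches 11 state pairs: (s0, q0), (s5, q1), (s1, q1), (s4, q2), (s4, q3), (s2, q2), (s3, q2), (s0, q2), (s3, q4), (s1, q2), (s5, q2).
P accepts in {s1, s2, s5} and Q accepts in {q0, q4}; no reachable pair has both components accepting, so no string drives both machines to acceptance simultaneously and L(P) ∩ L(Q) = ∅.
So no string is accepted by both, and the intersection is empty.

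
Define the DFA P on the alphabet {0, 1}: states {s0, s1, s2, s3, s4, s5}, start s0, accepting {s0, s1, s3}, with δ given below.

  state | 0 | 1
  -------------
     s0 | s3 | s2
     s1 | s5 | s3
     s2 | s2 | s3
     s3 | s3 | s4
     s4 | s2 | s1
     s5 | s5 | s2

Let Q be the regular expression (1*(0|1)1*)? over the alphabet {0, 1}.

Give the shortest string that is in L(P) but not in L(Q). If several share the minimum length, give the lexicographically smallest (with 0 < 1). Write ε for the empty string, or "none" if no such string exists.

The string 00 is accepted by P but not by Q.
No shorter string lies in the difference, and 00 is the lexicographically first length-2 string in L(P) \ L(Q).

00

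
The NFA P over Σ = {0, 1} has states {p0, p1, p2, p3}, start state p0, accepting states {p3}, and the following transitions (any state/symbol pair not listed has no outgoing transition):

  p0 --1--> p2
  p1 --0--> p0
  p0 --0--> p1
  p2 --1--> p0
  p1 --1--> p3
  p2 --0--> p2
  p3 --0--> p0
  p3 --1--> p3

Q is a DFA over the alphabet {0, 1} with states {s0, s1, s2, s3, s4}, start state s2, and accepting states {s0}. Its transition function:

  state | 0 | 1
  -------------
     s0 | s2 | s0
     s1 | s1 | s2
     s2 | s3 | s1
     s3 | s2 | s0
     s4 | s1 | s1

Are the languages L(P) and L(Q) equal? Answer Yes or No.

Exploring the product automaton P × Q from the start pair (p0, s2), following both machines on each input symbol, reaches 4 state pairs: (p0, s2), (p1, s3), (p2, s1), (p3, s0).
P accepts in {p3} and Q accepts in {s0}. In every reachable pair the two components are either both accepting — (p3, s0) — or both non-accepting, so no string is accepted by exactly one of the machines: L(P) \ L(Q) and L(Q) \ L(P) are both empty.
Hence every string is accepted by P iff it is accepted by Q, and the two languages coincide.

Yes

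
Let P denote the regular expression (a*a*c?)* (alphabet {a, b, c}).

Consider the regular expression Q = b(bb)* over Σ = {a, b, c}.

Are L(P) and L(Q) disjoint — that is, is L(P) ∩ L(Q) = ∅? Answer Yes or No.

Yes

Converting the expression P to a DFA (subset construction, then merging equivalent states) gives the minimal DFA with states {p0, p1}, start state p0, accepting states {p0} and transitions p0: a→p0, b→p1, c→p0; p1: a→p1, b→p1, c→p1.
Converting the expression Q to a DFA (subset construction, then merging equivalent states) gives the minimal DFA with states {q0, q1, q2}, start state q0, accepting states {q2} and transitions q0: a→q1, b→q2, c→q1; q1: a→q1, b→q1, c→q1; q2: a→q1, b→q0, c→q1.
Exploring the product automaton P × Q from the start pair (p0, q0), following both machines on each input symbol, reaches 5 state pairs: (p0, q0), (p0, q1), (p1, q2), (p1, q1), (p1, q0).
P accepts in {p0} and Q accepts in {q2}; no reachable pair has both components accepting, so no string drives both machines to acceptance simultaneously and L(P) ∩ L(Q) = ∅.
So no string is accepted by both, and the intersection is empty.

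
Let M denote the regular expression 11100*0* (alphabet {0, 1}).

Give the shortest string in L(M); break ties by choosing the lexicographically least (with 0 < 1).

By inspection of the expression, no string of length less than 4 matches, and 1110 is the lexicographically first match of length 4.

1110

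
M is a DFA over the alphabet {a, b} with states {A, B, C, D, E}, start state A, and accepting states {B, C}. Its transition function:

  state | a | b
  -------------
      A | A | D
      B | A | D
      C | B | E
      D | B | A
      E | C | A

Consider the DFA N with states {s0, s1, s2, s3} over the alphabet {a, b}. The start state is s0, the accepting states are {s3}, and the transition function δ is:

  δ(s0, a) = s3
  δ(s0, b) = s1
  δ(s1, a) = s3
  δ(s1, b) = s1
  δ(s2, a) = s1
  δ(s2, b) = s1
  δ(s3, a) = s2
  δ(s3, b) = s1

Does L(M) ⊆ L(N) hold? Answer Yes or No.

Exploring the product automaton M × N from the start pair (A, s0), following both machines on each input symbol, reaches 6 state pairs: (A, s0), (A, s3), (D, s1), (A, s2), (B, s3), (A, s1).
M accepts in {B, C} and N accepts in {s3}. The reachable pairs whose M-component is accepting are (B, s3); in each of them the N-component is accepting too, so the product for L(M) \ L(N) (M-component accepting, N-component rejecting) has no reachable accepting pair and the difference is empty.
Hence every string in L(M) is also in L(N).

Yes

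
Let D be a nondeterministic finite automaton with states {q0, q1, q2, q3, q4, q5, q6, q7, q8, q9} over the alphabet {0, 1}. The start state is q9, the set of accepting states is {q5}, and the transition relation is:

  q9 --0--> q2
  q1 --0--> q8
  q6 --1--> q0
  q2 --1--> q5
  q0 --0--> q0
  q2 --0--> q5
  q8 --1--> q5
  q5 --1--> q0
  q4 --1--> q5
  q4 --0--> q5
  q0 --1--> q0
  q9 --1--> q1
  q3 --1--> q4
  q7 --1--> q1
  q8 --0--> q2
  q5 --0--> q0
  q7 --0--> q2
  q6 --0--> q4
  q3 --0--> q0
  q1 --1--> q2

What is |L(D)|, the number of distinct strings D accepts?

7

The useful subgraph on states {q1, q2, q5, q8, q9} is acyclic, so L(D) is finite; the longest accepting path visits 5 useful states, giving maximum string length 4.
Counting accepting paths from q9 by length: 2 of length 2, 3 of length 3, 2 of length 4. Total 7.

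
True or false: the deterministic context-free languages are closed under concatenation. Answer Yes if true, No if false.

Take L₁ = {ε, c} (finite, hence regular and DCFL) and L₂ = {c aⁿbⁿ : n≥0} ∪ {cc aⁿb²ⁿ : n≥0} (a DCFL: the number of leading c's tells the DPDA whether to pop one stack symbol per b or per two b's). Then L₁L₂ ∩ cca⁺b* = {cc aⁿbⁿ : n≥1} ∪ {cc aⁿb²ⁿ : n≥1}. If L₁L₂ were a DCFL, so would be this intersection with a regular set, and a DPDA for it started from its configuration after reading cc would accept {aⁿbⁿ : n≥1} ∪ {aⁿb²ⁿ : n≥1}, which no deterministic PDA accepts (a DPDA for it would have a single run on aⁿb²ⁿ, accepting after the prefix aⁿbⁿ and accepting again after n more b's; an ordinary PDA that simulates it on a's and b's and, at any moment when it is accepting, may switch to reading only a fresh letter d while feeding each d to the simulation as a b, would accept aⁱbʲdᵏ (k≥1) exactly when both aⁱbʲ and aⁱbʲ⁺ᵏ are in the language, i.e. its language intersected with the regular set a*b*d⁺ would be exactly {aⁿbⁿdⁿ : n≥1} — impossible, since context-free languages are closed under intersection with regular sets and {aⁿbⁿdⁿ} is not context-free). Hence L₁L₂ is not a DCFL.

No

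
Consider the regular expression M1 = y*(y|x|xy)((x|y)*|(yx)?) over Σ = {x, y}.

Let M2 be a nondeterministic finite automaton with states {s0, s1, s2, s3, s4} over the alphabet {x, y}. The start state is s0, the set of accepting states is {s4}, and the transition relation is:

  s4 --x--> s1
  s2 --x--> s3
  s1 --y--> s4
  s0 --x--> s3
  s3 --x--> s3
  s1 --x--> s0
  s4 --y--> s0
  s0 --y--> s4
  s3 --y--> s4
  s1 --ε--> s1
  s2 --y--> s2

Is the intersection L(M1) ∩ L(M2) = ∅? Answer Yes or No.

No

The string y is accepted by both M1 and M2.
Hence L(M1) ∩ L(M2) ≠ ∅.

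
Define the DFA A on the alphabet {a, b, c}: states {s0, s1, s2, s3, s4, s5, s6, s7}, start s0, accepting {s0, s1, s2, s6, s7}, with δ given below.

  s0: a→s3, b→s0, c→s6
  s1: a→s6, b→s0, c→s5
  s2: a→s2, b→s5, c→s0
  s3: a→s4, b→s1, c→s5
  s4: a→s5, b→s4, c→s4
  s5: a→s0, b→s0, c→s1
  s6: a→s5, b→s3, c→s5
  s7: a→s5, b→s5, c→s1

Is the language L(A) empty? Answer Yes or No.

The empty string ε is accepted: the run s0 ends in the accepting state s0.
Since at least one string is accepted, L(A) is not empty.

No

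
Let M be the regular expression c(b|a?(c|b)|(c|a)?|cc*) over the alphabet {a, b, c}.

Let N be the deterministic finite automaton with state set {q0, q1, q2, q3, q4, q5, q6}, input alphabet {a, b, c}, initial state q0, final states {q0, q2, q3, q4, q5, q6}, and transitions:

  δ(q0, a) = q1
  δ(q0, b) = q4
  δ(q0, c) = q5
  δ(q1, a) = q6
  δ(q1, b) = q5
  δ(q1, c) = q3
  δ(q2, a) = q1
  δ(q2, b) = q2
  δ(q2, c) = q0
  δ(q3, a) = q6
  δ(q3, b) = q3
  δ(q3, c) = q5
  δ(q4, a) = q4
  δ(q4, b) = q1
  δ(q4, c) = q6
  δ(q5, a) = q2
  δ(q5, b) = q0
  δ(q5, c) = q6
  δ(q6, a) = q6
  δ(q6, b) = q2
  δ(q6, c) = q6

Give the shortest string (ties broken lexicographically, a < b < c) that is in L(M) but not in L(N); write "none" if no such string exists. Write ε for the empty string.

none

Converting the expression M to a DFA (subset construction, then merging equivalent states) gives the minimal DFA with states {m0, m1, m2, m3, m4, m5}, start state m0, accepting states {m2, m3, m4, m5} and transitions m0: a→m1, b→m1, c→m2; m1: a→m1, b→m1, c→m1; m2: a→m3, b→m4, c→m5; m3: a→m1, b→m4, c→m4; m4: a→m1, b→m1, c→m1; m5: a→m1, b→m1, c→m5.
Exploring the product automaton M × N from the start pair (m0, q0), following both machines on each input symbol, reaches 13 state pairs: (m0, q0), (m1, q1), (m1, q4), (m2, q5), (m1, q6), (m1, q5), (m1, q3), (m3, q2), (m4, q0), (m5, q6), (m1, q2), (m1, q0), (m4, q2).
M accepts in {m2, m3, m4, m5} and N accepts in {q0, q2, q3, q4, q5, q6}. The reachable pairs whose M-component is accepting are (m2, q5), (m3, q2), (m4, q0), (m5, q6), (m4, q2); in each of them the N-component is accepting too, so the product for L(M) \ L(N) (M-component accepting, N-component rejecting) has no reachable accepting pair and the difference is empty.
So every string accepted by M is also accepted by N: L(M) \ L(N) = ∅ and there is no such string.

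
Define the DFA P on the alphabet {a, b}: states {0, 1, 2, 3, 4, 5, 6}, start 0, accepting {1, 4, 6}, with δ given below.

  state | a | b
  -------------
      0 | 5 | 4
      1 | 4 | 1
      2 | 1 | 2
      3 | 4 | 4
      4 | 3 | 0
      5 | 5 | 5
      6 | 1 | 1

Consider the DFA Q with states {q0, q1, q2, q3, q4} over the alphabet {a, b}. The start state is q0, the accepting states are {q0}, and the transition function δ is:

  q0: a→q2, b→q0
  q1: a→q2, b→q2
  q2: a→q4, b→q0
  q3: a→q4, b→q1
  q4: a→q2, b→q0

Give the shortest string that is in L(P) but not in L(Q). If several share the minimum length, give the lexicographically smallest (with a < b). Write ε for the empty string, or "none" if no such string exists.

The string baa is accepted by P but not by Q.
No shorter string lies in the difference, and baa is the lexicographically first length-3 string in L(P) \ L(Q).

baa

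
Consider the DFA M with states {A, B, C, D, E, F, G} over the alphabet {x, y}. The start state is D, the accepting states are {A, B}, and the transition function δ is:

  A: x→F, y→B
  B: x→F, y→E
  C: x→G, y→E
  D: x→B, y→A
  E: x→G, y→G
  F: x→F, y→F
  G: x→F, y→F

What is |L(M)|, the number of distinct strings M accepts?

The useful subgraph on states {A, B, D} is acyclic, so L(M) is finite; the longest accepting path visits 3 useful states, giving maximum string length 2.
Counting accepting paths from D by length: 2 of length 1, 1 of length 2. Total 3.

3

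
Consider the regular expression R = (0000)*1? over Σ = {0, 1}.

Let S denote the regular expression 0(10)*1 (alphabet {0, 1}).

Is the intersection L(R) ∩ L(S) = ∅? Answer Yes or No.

Yes

Converting the expression R to a DFA (subset construction, then merging equivalent states) gives the minimal DFA with states {r0, r1, r2, r3, r4, r5}, start state r0, accepting states {r0, r2} and transitions r0: 0→r1, 1→r2; r1: 0→r3, 1→r4; r2: 0→r4, 1→r4; r3: 0→r5, 1→r4; r4: 0→r4, 1→r4; r5: 0→r0, 1→r4.
Converting the expression S to a DFA (subset construction, then merging equivalent states) gives the minimal DFA with states {s0, s1, s2, s3}, start state s0, accepting states {s3} and transitions s0: 0→s1, 1→s2; s1: 0→s2, 1→s3; s2: 0→s2, 1→s2; s3: 0→s1, 1→s2.
Exploring the product automaton R × S from the start pair (r0, s0), following both machines on each input symbol, reaches 10 state pairs: (r0, s0), (r1, s1), (r2, s2), (r3, s2), (r4, s3), (r4, s2), (r5, s2), (r4, s1), (r0, s2), (r1, s2).
R accepts in {r0, r2} and S accepts in {s3}; no reachable pair has both components accepting, so no string drives both machines to acceptance simultaneously and L(R) ∩ L(S) = ∅.
So no string is accepted by both, and the intersection is empty.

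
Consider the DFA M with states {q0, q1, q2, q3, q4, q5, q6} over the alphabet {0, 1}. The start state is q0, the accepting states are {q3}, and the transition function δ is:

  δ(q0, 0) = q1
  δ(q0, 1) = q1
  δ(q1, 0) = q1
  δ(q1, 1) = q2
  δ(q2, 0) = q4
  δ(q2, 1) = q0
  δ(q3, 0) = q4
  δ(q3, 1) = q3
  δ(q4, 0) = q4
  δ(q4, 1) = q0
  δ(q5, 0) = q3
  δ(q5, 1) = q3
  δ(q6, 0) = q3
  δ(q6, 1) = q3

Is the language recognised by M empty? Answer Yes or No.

Yes

The states reachable from the start state are {q0, q1, q2, q4}.
None of the accepting states {q3} is reachable, so no string is accepted and L(M) = ∅.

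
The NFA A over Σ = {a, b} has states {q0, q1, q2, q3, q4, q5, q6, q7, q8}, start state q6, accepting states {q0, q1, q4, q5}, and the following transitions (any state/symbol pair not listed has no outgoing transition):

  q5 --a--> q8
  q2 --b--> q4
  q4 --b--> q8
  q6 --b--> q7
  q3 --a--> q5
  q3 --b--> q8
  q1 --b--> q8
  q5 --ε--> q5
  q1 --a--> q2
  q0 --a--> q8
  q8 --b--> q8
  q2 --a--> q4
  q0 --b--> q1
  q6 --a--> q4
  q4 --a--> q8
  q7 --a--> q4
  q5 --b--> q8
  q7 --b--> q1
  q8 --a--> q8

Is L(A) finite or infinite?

finite

The useful states (reachable from q6 and able to reach an accepting state) are {q1, q2, q4, q6, q7}.
Restricted to these states the transition graph has no cycle, so every accepting path has bounded length and L is finite.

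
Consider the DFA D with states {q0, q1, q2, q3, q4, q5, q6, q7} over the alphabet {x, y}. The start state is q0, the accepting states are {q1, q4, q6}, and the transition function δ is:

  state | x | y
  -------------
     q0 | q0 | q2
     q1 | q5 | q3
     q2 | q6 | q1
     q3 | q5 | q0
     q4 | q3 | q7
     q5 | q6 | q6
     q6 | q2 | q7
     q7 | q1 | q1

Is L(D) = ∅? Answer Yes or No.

No

The string yx is accepted: the run q0 → q2 → q6 ends in the accepting state q6.
Since at least one string is accepted, L(D) is not empty.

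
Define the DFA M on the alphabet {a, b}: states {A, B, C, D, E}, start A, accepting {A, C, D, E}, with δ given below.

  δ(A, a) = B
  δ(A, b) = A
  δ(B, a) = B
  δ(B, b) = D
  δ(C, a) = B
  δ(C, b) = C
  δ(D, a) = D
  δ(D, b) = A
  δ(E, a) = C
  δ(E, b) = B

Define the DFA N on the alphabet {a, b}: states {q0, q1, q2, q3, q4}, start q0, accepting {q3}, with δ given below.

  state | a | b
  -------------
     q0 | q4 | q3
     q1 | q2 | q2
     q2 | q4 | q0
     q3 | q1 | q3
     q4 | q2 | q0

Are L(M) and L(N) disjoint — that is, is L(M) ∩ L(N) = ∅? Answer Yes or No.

The string b is accepted by both M and N.
Hence L(M) ∩ L(N) ≠ ∅.

No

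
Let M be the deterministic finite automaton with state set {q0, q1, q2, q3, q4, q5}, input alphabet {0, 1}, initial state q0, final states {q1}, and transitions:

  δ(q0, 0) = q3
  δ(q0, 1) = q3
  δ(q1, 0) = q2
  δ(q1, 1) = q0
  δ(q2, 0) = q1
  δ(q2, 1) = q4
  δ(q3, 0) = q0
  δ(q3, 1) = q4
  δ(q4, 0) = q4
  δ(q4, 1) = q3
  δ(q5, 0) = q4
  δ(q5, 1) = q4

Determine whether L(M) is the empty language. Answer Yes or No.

Yes

The states reachable from the start state are {q0, q3, q4}.
None of the accepting states {q1} is reachable, so no string is accepted and L(M) = ∅.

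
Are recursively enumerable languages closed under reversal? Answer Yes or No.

Reverse the input and run the recogniser for L on it; this accepts exactly Lᴿ.
So the recursively enumerable languages are closed under reversal.

Yes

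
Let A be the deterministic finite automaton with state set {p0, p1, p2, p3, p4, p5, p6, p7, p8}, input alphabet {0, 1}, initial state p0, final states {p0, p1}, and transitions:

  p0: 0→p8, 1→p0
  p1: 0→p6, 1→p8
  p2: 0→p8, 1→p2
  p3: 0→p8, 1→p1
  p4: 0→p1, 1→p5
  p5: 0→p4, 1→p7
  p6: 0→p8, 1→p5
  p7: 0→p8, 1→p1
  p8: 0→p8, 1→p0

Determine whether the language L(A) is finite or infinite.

infinite

State p8 is reachable from the start and can reach an accepting state, and it lies on the cycle p8 → p8.
Traversing that cycle any number of times yields accepted strings of unbounded length, so the language is infinite.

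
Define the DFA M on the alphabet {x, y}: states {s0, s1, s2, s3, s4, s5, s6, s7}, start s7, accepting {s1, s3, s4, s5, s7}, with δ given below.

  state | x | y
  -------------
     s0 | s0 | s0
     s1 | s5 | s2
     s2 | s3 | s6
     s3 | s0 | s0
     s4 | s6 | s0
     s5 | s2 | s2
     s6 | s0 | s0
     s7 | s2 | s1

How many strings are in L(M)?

The useful subgraph on states {s1, s2, s3, s5, s7} is acyclic, so L(M) is finite; the longest accepting path visits 5 useful states, giving maximum string length 4.
Counting accepting paths from s7 by length: 1 of length 0, 1 of length 1, 2 of length 2, 1 of length 3, 2 of length 4. Total 7.

7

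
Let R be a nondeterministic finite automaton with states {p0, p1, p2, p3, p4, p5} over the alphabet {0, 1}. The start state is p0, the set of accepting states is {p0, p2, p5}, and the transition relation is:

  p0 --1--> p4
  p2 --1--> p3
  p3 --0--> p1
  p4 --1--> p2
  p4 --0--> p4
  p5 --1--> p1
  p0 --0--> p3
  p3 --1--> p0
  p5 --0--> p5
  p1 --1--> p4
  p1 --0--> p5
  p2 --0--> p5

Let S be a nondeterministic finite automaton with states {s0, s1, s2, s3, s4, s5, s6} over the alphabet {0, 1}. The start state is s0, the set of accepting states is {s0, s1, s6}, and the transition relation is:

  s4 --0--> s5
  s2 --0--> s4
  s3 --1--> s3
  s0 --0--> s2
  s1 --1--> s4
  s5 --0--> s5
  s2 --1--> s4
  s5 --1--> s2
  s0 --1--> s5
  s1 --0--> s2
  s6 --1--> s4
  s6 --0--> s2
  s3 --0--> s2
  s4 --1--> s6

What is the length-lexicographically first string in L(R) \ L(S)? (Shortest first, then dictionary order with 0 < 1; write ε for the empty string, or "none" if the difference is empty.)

The string 01 is accepted by R but not by S.
No shorter string lies in the difference, and 01 is the lexicographically first length-2 string in L(R) \ L(S).

01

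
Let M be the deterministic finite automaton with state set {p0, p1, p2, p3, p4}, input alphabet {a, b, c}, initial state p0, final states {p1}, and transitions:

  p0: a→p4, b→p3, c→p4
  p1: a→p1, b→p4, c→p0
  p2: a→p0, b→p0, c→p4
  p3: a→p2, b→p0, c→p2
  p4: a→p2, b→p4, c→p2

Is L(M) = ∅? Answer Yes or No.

Yes

The states reachable from the start state are {p0, p2, p3, p4}.
None of the accepting states {p1} is reachable, so no string is accepted and L(M) = ∅.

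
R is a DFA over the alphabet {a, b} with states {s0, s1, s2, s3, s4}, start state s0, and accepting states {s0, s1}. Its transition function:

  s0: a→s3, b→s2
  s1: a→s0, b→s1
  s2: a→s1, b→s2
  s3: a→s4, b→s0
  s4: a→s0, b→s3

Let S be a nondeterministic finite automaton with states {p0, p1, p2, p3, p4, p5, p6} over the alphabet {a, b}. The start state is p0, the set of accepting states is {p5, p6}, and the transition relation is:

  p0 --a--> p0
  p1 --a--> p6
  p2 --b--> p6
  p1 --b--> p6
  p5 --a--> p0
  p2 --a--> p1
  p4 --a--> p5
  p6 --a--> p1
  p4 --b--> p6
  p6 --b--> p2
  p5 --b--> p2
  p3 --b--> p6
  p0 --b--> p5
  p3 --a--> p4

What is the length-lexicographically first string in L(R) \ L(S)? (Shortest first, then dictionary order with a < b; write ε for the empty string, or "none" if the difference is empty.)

ε

The empty string ε is accepted by R but not by S.
Since ε is the unique shortest string, it is the required witness.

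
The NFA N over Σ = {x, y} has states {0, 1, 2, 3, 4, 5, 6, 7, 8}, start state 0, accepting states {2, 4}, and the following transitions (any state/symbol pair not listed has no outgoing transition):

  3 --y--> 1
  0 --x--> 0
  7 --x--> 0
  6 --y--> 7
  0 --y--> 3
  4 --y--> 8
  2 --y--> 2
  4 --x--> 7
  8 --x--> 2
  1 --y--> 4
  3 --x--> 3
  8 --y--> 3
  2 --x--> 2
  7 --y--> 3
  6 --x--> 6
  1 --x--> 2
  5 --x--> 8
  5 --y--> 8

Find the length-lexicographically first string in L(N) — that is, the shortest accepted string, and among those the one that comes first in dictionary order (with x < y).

A breadth-first search from 0 reaches an accepting state first via the path 0 → 3 → 1 → 2 on input yyx.
No string of length < 3 is accepted (BFS exhausts all shorter strings without reaching an accepting state), and yyx is the lexicographically least accepting string of length 3.

yyx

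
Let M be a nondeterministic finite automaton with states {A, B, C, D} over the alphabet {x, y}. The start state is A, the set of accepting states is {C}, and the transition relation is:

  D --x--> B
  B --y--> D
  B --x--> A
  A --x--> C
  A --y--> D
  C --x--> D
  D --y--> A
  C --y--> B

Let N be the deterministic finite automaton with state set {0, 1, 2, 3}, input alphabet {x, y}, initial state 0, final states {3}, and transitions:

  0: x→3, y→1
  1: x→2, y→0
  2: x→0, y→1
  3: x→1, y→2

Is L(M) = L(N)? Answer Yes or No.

Exploring the product automaton M × N from the start pair (A, 0), following both machines on each input symbol, reaches 4 state pairs: (A, 0), (C, 3), (D, 1), (B, 2).
M accepts in {C} and N accepts in {3}. In every reachable pair the two components are either both accepting — (C, 3) — or both non-accepting, so no string is accepted by exactly one of the machines: L(M) \ L(N) and L(N) \ L(M) are both empty.
Hence every string is accepted by M iff it is accepted by N, and the two languages coincide.

Yes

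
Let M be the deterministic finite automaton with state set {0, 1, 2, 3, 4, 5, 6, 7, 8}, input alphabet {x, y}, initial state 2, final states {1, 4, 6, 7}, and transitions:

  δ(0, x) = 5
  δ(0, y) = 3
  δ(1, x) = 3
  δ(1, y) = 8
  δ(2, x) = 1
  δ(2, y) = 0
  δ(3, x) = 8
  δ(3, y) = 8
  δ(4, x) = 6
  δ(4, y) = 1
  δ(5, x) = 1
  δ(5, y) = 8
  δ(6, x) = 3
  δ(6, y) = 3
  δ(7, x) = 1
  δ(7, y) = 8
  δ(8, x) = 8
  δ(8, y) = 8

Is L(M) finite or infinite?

The useful states (reachable from 2 and able to reach an accepting state) are {0, 1, 2, 5}.
Restricted to these states the transition graph has no cycle, so every accepting path has bounded length and L is finite.

finite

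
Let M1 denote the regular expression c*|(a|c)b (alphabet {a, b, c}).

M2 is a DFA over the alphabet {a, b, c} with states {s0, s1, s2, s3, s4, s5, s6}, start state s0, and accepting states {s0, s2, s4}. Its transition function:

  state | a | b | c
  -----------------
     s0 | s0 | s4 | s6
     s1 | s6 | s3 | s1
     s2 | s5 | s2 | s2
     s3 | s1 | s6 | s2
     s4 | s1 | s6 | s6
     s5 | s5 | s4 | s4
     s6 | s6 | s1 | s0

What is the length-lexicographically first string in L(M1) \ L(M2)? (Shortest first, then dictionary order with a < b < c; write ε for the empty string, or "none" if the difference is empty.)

c

The string c is accepted by M1 but not by M2.
No shorter string lies in the difference, and c is the lexicographically first length-1 string in L(M1) \ L(M2).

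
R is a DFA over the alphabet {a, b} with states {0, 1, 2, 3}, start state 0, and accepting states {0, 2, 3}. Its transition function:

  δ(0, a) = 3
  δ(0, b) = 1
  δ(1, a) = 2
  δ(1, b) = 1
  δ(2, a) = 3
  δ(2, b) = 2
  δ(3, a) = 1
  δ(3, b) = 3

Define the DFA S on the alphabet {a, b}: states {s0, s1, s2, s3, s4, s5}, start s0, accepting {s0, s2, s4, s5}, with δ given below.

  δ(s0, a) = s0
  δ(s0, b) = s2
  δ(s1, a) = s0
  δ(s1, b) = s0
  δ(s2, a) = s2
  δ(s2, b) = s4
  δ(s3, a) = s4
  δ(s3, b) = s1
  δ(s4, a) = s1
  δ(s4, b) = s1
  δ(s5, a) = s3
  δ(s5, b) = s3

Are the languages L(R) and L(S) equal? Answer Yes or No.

The string bba is accepted by R but rejected by S.
So L(R) ≠ L(S).

No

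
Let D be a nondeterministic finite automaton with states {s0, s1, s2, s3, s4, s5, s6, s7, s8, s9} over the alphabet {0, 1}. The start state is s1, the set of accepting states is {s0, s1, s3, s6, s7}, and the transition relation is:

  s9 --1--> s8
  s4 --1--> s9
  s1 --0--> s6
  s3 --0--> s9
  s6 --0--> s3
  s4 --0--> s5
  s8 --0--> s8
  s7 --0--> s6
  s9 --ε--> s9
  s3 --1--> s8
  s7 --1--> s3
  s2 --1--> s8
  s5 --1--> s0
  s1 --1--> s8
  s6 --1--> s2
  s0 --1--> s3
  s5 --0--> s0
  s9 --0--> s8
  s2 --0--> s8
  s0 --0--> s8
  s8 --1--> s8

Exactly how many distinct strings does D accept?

The useful subgraph on states {s1, s3, s6} is acyclic, so L(D) is finite; the longest accepting path visits 3 useful states, giving maximum string length 2.
Counting accepting paths from s1 by length: 1 of length 0, 1 of length 1, 1 of length 2. Total 3.

3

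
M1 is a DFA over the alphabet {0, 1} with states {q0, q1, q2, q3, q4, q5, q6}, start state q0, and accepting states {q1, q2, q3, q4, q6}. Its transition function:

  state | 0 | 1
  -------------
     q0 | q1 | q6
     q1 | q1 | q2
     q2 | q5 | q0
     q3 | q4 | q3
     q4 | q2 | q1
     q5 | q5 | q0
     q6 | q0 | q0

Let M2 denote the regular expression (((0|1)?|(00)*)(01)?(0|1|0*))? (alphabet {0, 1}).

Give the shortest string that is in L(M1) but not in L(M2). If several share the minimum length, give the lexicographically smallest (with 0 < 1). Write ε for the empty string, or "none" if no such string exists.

110

The string 110 is accepted by M1 but not by M2.
No shorter string lies in the difference, and 110 is the lexicographically first length-3 string in L(M1) \ L(M2).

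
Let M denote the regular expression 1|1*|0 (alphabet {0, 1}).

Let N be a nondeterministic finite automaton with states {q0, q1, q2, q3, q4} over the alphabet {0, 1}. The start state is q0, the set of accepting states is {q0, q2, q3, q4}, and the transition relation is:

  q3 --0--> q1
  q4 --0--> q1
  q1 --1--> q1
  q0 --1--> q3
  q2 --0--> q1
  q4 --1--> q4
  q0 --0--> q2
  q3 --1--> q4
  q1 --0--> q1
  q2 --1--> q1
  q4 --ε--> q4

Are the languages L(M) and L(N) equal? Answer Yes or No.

Converting the expression M to a DFA (subset construction, then merging equivalent states) gives the minimal DFA with states {m0, m1, m2, m3}, start state m0, accepting states {m0, m1, m2} and transitions m0: 0→m1, 1→m2; m1: 0→m3, 1→m3; m2: 0→m3, 1→m2; m3: 0→m3, 1→m3.
Exploring the product automaton M × N from the start pair (m0, q0), following both machines on each input symbol, reaches 5 state pairs: (m0, q0), (m1, q2), (m2, q3), (m3, q1), (m2, q4).
M accepts in {m0, m1, m2} and N accepts in {q0, q2, q3, q4}. In every reachable pair the two components are either both accepting — (m0, q0), (m1, q2), (m2, q3), (m2, q4) — or both non-accepting, so no string is accepted by exactly one of the machines: L(M) \ L(N) and L(N) \ L(M) are both empty.
Hence every string is accepted by M iff it is accepted by N, and the two languages coincide.

Yes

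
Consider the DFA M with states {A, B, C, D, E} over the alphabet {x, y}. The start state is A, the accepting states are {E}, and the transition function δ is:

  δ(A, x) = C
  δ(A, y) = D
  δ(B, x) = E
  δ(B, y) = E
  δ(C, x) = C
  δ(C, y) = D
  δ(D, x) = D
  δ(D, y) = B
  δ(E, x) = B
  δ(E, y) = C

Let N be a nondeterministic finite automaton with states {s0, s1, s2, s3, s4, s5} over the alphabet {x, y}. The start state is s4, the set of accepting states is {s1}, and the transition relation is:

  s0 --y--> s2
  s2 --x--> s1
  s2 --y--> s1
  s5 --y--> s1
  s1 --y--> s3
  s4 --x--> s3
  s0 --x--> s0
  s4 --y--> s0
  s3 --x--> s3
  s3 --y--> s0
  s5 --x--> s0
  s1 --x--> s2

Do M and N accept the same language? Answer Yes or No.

Yes

Exploring the product automaton M × N from the start pair (A, s4), following both machines on each input symbol, reaches 5 state pairs: (A, s4), (C, s3), (D, s0), (B, s2), (E, s1).
M accepts in {E} and N accepts in {s1}. In every reachable pair the two components are either both accepting — (E, s1) — or both non-accepting, so no string is accepted by exactly one of the machines: L(M) \ L(N) and L(N) \ L(M) are both empty.
Hence every string is accepted by M iff it is accepted by N, and the two languages coincide.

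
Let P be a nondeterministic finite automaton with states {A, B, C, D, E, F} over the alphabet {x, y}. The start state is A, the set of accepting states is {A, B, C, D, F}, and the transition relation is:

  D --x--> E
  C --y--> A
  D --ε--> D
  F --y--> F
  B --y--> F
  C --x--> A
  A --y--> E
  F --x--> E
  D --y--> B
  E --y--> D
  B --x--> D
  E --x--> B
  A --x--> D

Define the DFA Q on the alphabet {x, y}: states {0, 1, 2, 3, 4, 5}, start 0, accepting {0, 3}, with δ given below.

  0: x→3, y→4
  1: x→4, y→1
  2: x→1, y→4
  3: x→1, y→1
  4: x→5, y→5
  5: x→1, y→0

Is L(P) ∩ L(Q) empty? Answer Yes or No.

The empty string ε is accepted by both P and Q.
Hence L(P) ∩ L(Q) ≠ ∅.

No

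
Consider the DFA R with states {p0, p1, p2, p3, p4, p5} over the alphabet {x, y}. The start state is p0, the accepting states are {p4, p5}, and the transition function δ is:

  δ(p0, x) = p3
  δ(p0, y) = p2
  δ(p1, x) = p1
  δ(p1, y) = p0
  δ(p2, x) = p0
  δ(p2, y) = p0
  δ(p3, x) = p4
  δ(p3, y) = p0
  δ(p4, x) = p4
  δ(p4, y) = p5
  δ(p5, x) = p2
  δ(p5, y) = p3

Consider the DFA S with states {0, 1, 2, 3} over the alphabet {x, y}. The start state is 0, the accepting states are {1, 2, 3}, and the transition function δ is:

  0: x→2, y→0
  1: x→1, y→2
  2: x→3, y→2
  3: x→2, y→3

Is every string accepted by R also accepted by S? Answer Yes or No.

Yes

Exploring the product automaton R × S from the start pair (p0, 0), following both machines on each input symbol, reaches 12 state pairs: (p0, 0), (p3, 2), (p2, 0), (p4, 3), (p0, 2), (p4, 2), (p5, 3), (p3, 3), (p2, 2), (p5, 2), (p0, 3), (p2, 3).
R accepts in {p4, p5} and S accepts in {1, 2, 3}. The reachable pairs whose R-component is accepting are (p4, 3), (p4, 2), (p5, 3), (p5, 2); in each of them the S-component is accepting too, so the product for L(R) \ L(S) (R-component accepting, S-component rejecting) has no reachable accepting pair and the difference is empty.
Hence every string in L(R) is also in L(S).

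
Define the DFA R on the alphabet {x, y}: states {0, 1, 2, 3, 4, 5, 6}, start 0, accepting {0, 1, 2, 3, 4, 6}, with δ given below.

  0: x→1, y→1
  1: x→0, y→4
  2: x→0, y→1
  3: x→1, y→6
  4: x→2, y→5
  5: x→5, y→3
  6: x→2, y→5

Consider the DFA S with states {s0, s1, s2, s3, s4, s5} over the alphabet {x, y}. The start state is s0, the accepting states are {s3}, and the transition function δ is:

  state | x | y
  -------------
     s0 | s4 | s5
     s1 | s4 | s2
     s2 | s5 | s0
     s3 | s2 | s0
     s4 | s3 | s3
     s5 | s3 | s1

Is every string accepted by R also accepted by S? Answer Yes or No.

No

The empty string ε is in L(R) but not in L(S).
So L(R) ⊄ L(S).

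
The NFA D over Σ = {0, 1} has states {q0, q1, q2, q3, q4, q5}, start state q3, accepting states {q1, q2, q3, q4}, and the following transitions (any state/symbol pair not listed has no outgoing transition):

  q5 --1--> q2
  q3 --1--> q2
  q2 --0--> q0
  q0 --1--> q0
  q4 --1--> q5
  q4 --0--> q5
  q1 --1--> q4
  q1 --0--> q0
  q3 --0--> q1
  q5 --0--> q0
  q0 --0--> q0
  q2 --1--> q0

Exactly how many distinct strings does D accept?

6

The useful subgraph on states {q1, q2, q3, q4, q5} is acyclic, so L(D) is finite; the longest accepting path visits 5 useful states, giving maximum string length 4.
Counting accepting paths from q3 by length: 1 of length 0, 2 of length 1, 1 of length 2, 2 of length 4. Total 6.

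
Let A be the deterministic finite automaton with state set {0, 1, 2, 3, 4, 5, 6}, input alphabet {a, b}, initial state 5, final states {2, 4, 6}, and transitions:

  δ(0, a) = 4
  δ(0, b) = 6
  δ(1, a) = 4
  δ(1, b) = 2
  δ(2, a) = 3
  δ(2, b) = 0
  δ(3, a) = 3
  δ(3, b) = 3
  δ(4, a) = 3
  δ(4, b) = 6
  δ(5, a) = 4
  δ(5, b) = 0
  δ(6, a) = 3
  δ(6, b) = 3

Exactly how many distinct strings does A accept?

The useful subgraph on states {0, 4, 5, 6} is acyclic, so L(A) is finite; the longest accepting path visits 4 useful states, giving maximum string length 3.
Counting accepting paths from 5 by length: 1 of length 1, 3 of length 2, 1 of length 3. Total 5.

5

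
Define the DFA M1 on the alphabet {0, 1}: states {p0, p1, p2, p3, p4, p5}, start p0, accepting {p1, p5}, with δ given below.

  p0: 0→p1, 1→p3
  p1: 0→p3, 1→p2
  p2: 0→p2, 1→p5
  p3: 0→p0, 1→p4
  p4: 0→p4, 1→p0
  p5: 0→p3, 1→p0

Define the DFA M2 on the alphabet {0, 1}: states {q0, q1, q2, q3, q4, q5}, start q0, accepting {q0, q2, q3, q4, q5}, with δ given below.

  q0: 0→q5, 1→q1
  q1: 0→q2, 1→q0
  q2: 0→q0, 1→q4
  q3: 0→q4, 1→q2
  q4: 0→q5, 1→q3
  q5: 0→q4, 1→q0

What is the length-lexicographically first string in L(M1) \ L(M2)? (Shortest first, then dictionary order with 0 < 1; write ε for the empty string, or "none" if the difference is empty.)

The string 011 is accepted by M1 but not by M2.
No shorter string lies in the difference, and 011 is the lexicographically first length-3 string in L(M1) \ L(M2).

011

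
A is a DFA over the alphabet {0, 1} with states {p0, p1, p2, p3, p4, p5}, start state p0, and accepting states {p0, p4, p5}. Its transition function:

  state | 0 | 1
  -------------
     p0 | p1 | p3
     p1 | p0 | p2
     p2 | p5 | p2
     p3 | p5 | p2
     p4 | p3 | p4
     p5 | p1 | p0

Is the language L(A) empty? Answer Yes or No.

No

The empty string ε is accepted: the run p0 ends in the accepting state p0.
Since at least one string is accepted, L(A) is not empty.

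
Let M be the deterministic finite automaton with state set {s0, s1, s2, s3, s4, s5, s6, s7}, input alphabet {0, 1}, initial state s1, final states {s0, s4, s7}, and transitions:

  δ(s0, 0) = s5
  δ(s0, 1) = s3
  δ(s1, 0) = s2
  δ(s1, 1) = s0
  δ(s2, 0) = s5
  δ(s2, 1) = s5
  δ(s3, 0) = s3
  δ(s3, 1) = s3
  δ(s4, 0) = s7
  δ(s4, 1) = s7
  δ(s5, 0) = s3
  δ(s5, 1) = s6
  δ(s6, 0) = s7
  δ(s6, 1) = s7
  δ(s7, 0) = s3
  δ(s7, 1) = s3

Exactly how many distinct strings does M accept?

The useful subgraph on states {s0, s1, s2, s5, s6, s7} is acyclic, so L(M) is finite; the longest accepting path visits 5 useful states, giving maximum string length 4.
Counting accepting paths from s1 by length: 1 of length 1, 6 of length 4. Total 7.

7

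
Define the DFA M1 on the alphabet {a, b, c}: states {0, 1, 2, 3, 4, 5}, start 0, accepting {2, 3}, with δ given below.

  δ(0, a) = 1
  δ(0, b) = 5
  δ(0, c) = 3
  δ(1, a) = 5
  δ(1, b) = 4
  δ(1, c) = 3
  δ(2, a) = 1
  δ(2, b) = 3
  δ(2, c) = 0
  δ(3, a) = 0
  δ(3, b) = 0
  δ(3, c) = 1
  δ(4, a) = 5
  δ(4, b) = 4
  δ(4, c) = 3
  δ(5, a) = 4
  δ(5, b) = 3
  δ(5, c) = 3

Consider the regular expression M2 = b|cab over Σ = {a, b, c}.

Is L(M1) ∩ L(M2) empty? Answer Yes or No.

Converting the expression M2 to a DFA (subset construction, then merging equivalent states) gives the minimal DFA with states {r0, r1, r2, r3, r4}, start state r0, accepting states {r2} and transitions r0: a→r1, b→r2, c→r3; r1: a→r1, b→r1, c→r1; r2: a→r1, b→r1, c→r1; r3: a→r4, b→r1, c→r1; r4: a→r1, b→r2, c→r1.
Exploring the product automaton M1 × M2 from the start pair (0, r0), following both machines on each input symbol, reaches 9 state pairs: (0, r0), (1, r1), (5, r2), (3, r3), (5, r1), (4, r1), (3, r1), (0, r4), (0, r1).
M1 accepts in {2, 3} and M2 accepts in {r2}; no reachable pair has both components accepting, so no string drives both machines to acceptance simultaneously and L(M1) ∩ L(M2) = ∅.
So no string is accepted by both, and the intersection is empty.

Yes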